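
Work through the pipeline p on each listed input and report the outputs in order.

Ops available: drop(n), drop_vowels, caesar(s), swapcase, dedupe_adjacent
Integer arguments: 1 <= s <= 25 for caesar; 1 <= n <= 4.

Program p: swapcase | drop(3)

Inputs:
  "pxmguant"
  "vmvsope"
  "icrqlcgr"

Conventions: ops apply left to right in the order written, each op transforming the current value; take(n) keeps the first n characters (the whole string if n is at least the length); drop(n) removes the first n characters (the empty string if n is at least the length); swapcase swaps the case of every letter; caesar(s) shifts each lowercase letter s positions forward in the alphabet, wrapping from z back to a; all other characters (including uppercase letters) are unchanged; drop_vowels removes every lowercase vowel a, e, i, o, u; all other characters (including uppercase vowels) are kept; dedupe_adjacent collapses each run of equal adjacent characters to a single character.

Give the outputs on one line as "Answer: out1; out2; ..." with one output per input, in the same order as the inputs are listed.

"GUANT"; "SOPE"; "QLCGR"

Execution, op by op:
  "pxmguant" -> "PXMGUANT" -> "GUANT"
  "vmvsope" -> "VMVSOPE" -> "SOPE"
  "icrqlcgr" -> "ICRQLCGR" -> "QLCGR"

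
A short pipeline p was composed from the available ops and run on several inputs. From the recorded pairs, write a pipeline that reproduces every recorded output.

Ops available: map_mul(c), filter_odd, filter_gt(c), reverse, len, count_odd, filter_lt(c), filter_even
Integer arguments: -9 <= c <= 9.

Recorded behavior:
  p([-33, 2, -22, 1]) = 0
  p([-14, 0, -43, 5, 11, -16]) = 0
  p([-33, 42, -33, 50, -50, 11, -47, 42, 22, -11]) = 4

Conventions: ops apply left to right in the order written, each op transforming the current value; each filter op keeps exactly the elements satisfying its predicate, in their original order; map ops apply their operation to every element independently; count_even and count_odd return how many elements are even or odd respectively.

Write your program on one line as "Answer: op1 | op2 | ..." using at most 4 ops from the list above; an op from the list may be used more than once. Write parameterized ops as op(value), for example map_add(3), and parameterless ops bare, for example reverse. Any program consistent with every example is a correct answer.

filter_even | filter_gt(2) | len

Check, running the answer program on each example:
  [-33, 2, -22, 1] -> [2, -22] -> [] -> 0
  [-14, 0, -43, 5, 11, -16] -> [-14, 0, -16] -> [] -> 0
  [-33, 42, -33, 50, -50, 11, -47, 42, 22, -11] -> [42, 50, -50, 42, 22] -> [42, 50, 42, 22] -> 4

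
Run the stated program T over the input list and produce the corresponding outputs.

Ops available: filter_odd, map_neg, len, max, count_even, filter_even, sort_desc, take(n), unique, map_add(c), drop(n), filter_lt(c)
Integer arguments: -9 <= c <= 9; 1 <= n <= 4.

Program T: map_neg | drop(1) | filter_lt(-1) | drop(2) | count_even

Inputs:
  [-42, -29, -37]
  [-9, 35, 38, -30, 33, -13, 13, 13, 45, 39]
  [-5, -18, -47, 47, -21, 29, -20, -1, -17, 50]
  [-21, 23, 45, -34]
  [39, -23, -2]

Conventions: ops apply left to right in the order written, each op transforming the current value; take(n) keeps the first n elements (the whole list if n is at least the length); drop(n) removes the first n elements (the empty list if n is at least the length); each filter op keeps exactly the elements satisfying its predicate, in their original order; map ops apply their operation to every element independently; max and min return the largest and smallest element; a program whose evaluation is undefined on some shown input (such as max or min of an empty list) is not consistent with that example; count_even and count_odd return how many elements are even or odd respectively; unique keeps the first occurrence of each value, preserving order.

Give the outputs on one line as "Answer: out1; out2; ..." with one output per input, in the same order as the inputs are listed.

0; 0; 1; 0; 0

Execution, op by op:
  [-42, -29, -37] -> [42, 29, 37] -> [29, 37] -> [] -> [] -> 0
  [-9, 35, 38, -30, 33, -13, 13, 13, 45, 39] -> [9, -35, -38, 30, -33, 13, -13, -13, -45, -39] -> [-35, -38, 30, -33, 13, -13, -13, -45, -39] -> [-35, -38, -33, -13, -13, -45, -39] -> [-33, -13, -13, -45, -39] -> 0
  [-5, -18, -47, 47, -21, 29, -20, -1, -17, 50] -> [5, 18, 47, -47, 21, -29, 20, 1, 17, -50] -> [18, 47, -47, 21, -29, 20, 1, 17, -50] -> [-47, -29, -50] -> [-50] -> 1
  [-21, 23, 45, -34] -> [21, -23, -45, 34] -> [-23, -45, 34] -> [-23, -45] -> [] -> 0
  [39, -23, -2] -> [-39, 23, 2] -> [23, 2] -> [] -> [] -> 0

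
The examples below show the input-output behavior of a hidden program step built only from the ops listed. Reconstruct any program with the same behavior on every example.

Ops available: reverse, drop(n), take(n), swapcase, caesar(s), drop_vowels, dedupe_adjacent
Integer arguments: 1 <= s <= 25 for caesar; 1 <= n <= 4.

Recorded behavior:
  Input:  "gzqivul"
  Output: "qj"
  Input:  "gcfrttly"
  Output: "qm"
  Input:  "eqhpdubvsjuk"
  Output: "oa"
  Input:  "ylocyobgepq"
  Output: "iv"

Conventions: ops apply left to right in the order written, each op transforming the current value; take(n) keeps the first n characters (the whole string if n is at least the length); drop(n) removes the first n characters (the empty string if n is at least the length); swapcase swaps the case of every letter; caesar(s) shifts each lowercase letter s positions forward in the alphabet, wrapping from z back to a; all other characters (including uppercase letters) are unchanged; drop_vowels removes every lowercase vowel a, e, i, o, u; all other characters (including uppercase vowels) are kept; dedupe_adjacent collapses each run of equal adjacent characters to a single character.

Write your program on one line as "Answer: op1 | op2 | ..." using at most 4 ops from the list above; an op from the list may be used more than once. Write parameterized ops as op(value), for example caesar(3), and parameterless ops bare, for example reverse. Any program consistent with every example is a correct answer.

swapcase | take(2) | swapcase | caesar(10)

Check, running the answer program on each example:
  "gzqivul" -> "GZQIVUL" -> "GZ" -> "gz" -> "qj"
  "gcfrttly" -> "GCFRTTLY" -> "GC" -> "gc" -> "qm"
  "eqhpdubvsjuk" -> "EQHPDUBVSJUK" -> "EQ" -> "eq" -> "oa"
  "ylocyobgepq" -> "YLOCYOBGEPQ" -> "YL" -> "yl" -> "iv"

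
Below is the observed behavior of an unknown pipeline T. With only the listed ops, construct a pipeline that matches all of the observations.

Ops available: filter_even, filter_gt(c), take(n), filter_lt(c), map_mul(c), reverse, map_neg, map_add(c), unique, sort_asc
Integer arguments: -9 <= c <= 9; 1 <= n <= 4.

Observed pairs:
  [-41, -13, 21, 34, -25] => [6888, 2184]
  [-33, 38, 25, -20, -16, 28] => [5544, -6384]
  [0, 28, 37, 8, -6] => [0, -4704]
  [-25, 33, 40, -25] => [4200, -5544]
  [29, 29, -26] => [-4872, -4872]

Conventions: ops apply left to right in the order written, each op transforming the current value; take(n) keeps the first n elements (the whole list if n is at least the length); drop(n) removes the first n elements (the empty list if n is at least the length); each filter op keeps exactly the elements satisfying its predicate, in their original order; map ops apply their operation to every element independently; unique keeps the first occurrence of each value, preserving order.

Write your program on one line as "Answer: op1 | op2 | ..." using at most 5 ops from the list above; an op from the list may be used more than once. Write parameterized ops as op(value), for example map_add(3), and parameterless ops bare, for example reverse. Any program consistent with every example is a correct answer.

map_mul(-8) | map_mul(-7) | map_mul(-3) | take(2)

Check, running the answer program on each example:
  [-41, -13, 21, 34, -25] -> [328, 104, -168, -272, 200] -> [-2296, -728, 1176, 1904, -1400] -> [6888, 2184, -3528, -5712, 4200] -> [6888, 2184]
  [-33, 38, 25, -20, -16, 28] -> [264, -304, -200, 160, 128, -224] -> [-1848, 2128, 1400, -1120, -896, 1568] -> [5544, -6384, -4200, 3360, 2688, -4704] -> [5544, -6384]
  [0, 28, 37, 8, -6] -> [0, -224, -296, -64, 48] -> [0, 1568, 2072, 448, -336] -> [0, -4704, -6216, -1344, 1008] -> [0, -4704]
  [-25, 33, 40, -25] -> [200, -264, -320, 200] -> [-1400, 1848, 2240, -1400] -> [4200, -5544, -6720, 4200] -> [4200, -5544]
  [29, 29, -26] -> [-232, -232, 208] -> [1624, 1624, -1456] -> [-4872, -4872, 4368] -> [-4872, -4872]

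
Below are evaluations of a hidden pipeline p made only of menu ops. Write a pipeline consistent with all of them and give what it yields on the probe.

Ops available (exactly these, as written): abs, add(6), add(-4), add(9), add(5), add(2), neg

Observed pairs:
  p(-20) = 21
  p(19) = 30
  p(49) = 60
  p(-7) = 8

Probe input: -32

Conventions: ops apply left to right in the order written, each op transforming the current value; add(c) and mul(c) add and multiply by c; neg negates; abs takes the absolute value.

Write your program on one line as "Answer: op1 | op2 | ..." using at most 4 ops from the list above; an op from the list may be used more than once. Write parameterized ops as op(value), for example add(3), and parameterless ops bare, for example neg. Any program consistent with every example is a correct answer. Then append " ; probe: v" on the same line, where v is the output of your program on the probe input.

add(5) | abs | add(6) ; probe: 33

Check, running the answer program on each example:
  -20 -> -15 -> 15 -> 21
  19 -> 24 -> 24 -> 30
  49 -> 54 -> 54 -> 60
  -7 -> -2 -> 2 -> 8
  probe: -32 -> -27 -> 27 -> 33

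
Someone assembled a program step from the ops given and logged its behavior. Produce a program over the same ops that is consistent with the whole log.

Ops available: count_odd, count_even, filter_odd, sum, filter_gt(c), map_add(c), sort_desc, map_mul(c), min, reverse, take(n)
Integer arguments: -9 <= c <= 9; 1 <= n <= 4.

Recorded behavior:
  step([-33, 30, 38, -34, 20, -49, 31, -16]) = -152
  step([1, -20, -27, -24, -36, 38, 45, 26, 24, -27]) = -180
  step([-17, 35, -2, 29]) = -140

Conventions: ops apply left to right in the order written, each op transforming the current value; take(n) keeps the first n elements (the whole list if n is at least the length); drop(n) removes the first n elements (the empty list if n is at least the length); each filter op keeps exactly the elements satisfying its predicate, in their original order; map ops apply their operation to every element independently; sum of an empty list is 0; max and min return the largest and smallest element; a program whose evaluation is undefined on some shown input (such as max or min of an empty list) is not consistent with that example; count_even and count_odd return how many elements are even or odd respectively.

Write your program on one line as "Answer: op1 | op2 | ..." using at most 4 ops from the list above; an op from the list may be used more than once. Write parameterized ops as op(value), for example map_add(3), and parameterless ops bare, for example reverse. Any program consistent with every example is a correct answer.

sort_desc | map_mul(-4) | reverse | min

Check, running the answer program on each example:
  [-33, 30, 38, -34, 20, -49, 31, -16] -> [38, 31, 30, 20, -16, -33, -34, -49] -> [-152, -124, -120, -80, 64, 132, 136, 196] -> [196, 136, 132, 64, -80, -120, -124, -152] -> -152
  [1, -20, -27, -24, -36, 38, 45, 26, 24, -27] -> [45, 38, 26, 24, 1, -20, -24, -27, -27, -36] -> [-180, -152, -104, -96, -4, 80, 96, 108, 108, 144] -> [144, 108, 108, 96, 80, -4, -96, -104, -152, -180] -> -180
  [-17, 35, -2, 29] -> [35, 29, -2, -17] -> [-140, -116, 8, 68] -> [68, 8, -116, -140] -> -140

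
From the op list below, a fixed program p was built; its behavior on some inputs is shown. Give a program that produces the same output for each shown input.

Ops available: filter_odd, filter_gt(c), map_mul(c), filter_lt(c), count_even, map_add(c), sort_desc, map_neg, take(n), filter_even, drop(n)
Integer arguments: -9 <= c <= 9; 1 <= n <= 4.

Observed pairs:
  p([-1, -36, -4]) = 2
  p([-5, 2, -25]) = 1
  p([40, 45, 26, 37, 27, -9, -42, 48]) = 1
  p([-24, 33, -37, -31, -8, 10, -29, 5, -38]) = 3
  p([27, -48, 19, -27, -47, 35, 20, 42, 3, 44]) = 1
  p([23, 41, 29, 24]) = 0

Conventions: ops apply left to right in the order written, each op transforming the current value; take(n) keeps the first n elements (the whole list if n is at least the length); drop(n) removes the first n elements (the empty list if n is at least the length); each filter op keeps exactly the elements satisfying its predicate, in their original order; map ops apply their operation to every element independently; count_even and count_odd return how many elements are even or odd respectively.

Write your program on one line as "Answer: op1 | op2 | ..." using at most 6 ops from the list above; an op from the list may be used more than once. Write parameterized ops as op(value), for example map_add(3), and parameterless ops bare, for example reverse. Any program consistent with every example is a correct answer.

filter_lt(6) | map_mul(7) | map_neg | filter_even | count_even

Check, running the answer program on each example:
  [-1, -36, -4] -> [-1, -36, -4] -> [-7, -252, -28] -> [7, 252, 28] -> [252, 28] -> 2
  [-5, 2, -25] -> [-5, 2, -25] -> [-35, 14, -175] -> [35, -14, 175] -> [-14] -> 1
  [40, 45, 26, 37, 27, -9, -42, 48] -> [-9, -42] -> [-63, -294] -> [63, 294] -> [294] -> 1
  [-24, 33, -37, -31, -8, 10, -29, 5, -38] -> [-24, -37, -31, -8, -29, 5, -38] -> [-168, -259, -217, -56, -203, 35, -266] -> [168, 259, 217, 56, 203, -35, 266] -> [168, 56, 266] -> 3
  [27, -48, 19, -27, -47, 35, 20, 42, 3, 44] -> [-48, -27, -47, 3] -> [-336, -189, -329, 21] -> [336, 189, 329, -21] -> [336] -> 1
  [23, 41, 29, 24] -> [] -> [] -> [] -> [] -> 0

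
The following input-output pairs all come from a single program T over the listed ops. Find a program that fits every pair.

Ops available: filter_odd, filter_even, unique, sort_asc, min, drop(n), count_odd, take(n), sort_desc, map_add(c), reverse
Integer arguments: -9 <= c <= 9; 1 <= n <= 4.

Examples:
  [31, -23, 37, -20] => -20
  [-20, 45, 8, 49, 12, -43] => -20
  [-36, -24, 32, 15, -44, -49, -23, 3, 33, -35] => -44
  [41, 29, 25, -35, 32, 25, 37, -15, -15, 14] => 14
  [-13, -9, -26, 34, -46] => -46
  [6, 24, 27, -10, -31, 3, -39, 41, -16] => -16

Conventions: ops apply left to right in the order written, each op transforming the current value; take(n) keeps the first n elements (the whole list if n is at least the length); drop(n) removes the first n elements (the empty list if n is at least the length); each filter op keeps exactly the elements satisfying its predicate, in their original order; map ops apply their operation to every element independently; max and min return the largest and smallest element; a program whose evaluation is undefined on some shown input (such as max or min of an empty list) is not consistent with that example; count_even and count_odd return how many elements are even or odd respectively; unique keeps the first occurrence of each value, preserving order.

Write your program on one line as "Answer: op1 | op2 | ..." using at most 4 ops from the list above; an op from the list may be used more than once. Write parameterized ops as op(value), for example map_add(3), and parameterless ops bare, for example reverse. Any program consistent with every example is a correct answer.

unique | filter_even | min

Check, running the answer program on each example:
  [31, -23, 37, -20] -> [31, -23, 37, -20] -> [-20] -> -20
  [-20, 45, 8, 49, 12, -43] -> [-20, 45, 8, 49, 12, -43] -> [-20, 8, 12] -> -20
  [-36, -24, 32, 15, -44, -49, -23, 3, 33, -35] -> [-36, -24, 32, 15, -44, -49, -23, 3, 33, -35] -> [-36, -24, 32, -44] -> -44
  [41, 29, 25, -35, 32, 25, 37, -15, -15, 14] -> [41, 29, 25, -35, 32, 37, -15, 14] -> [32, 14] -> 14
  [-13, -9, -26, 34, -46] -> [-13, -9, -26, 34, -46] -> [-26, 34, -46] -> -46
  [6, 24, 27, -10, -31, 3, -39, 41, -16] -> [6, 24, 27, -10, -31, 3, -39, 41, -16] -> [6, 24, -10, -16] -> -16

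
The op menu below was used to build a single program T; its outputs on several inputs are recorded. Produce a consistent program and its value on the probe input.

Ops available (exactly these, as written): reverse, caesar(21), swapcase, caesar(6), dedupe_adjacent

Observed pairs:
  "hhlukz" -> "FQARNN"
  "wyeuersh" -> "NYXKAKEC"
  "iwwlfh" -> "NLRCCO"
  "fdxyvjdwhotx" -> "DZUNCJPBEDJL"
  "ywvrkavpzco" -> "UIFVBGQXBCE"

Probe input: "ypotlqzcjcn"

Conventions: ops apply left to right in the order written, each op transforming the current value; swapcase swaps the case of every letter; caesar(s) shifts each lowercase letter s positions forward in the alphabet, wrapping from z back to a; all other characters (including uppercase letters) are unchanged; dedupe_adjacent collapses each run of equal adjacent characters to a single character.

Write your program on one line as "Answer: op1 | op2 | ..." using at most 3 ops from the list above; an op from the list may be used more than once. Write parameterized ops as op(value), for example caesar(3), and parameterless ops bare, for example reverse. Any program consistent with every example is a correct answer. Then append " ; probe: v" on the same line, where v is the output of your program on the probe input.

reverse | caesar(6) | swapcase ; probe: "TIPIFWRZUVE"

Check, running the answer program on each example:
  "hhlukz" -> "zkulhh" -> "fqarnn" -> "FQARNN"
  "wyeuersh" -> "hsreueyw" -> "nyxkakec" -> "NYXKAKEC"
  "iwwlfh" -> "hflwwi" -> "nlrcco" -> "NLRCCO"
  "fdxyvjdwhotx" -> "xtohwdjvyxdf" -> "dzuncjpbedjl" -> "DZUNCJPBEDJL"
  "ywvrkavpzco" -> "oczpvakrvwy" -> "uifvbgqxbce" -> "UIFVBGQXBCE"
  probe: "ypotlqzcjcn" -> "ncjczqltopy" -> "tipifwrzuve" -> "TIPIFWRZUVE"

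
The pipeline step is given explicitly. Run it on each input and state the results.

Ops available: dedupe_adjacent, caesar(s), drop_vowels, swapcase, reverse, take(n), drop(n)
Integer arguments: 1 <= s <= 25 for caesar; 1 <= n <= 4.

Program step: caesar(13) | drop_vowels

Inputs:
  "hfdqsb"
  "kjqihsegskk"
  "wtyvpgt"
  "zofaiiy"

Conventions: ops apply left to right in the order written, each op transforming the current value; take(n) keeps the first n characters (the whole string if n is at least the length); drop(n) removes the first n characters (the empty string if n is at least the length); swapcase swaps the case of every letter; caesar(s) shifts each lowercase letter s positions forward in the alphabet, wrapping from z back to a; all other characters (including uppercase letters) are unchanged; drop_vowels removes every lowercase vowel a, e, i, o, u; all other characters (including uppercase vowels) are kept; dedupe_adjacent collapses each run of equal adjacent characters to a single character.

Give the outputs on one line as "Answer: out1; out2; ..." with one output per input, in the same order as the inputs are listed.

"sqdf"; "xwdvfrtfxx"; "jglctg"; "mbsnvvl"

Execution, op by op:
  "hfdqsb" -> "usqdfo" -> "sqdf"
  "kjqihsegskk" -> "xwdvufrtfxx" -> "xwdvfrtfxx"
  "wtyvpgt" -> "jglictg" -> "jglctg"
  "zofaiiy" -> "mbsnvvl" -> "mbsnvvl"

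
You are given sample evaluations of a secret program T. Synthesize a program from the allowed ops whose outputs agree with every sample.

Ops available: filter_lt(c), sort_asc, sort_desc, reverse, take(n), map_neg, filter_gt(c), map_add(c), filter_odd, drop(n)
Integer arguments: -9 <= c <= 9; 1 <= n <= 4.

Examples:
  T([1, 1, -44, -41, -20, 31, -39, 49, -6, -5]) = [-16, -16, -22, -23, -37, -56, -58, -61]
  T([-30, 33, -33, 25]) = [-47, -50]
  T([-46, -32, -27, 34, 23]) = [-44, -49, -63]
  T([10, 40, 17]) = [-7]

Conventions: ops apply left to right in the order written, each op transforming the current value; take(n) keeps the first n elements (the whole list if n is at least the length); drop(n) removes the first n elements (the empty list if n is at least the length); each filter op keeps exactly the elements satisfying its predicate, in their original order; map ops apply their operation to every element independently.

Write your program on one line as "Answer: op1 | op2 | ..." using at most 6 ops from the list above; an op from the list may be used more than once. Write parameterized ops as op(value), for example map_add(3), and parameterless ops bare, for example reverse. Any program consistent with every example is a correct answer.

sort_desc | drop(2) | map_add(-8) | map_add(-6) | map_add(-3)

Check, running the answer program on each example:
  [1, 1, -44, -41, -20, 31, -39, 49, -6, -5] -> [49, 31, 1, 1, -5, -6, -20, -39, -41, -44] -> [1, 1, -5, -6, -20, -39, -41, -44] -> [-7, -7, -13, -14, -28, -47, -49, -52] -> [-13, -13, -19, -20, -34, -53, -55, -58] -> [-16, -16, -22, -23, -37, -56, -58, -61]
  [-30, 33, -33, 25] -> [33, 25, -30, -33] -> [-30, -33] -> [-38, -41] -> [-44, -47] -> [-47, -50]
  [-46, -32, -27, 34, 23] -> [34, 23, -27, -32, -46] -> [-27, -32, -46] -> [-35, -40, -54] -> [-41, -46, -60] -> [-44, -49, -63]
  [10, 40, 17] -> [40, 17, 10] -> [10] -> [2] -> [-4] -> [-7]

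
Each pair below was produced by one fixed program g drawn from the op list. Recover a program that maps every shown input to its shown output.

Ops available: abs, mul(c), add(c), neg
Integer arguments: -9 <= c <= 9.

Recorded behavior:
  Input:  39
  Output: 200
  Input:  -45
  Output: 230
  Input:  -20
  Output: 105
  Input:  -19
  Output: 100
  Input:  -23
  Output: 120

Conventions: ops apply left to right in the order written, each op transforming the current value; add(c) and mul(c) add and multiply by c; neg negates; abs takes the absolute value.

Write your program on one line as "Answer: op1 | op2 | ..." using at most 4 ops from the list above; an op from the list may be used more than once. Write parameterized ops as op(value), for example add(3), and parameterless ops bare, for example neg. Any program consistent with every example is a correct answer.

abs | add(1) | mul(5)

Check, running the answer program on each example:
  39 -> 39 -> 40 -> 200
  -45 -> 45 -> 46 -> 230
  -20 -> 20 -> 21 -> 105
  -19 -> 19 -> 20 -> 100
  -23 -> 23 -> 24 -> 120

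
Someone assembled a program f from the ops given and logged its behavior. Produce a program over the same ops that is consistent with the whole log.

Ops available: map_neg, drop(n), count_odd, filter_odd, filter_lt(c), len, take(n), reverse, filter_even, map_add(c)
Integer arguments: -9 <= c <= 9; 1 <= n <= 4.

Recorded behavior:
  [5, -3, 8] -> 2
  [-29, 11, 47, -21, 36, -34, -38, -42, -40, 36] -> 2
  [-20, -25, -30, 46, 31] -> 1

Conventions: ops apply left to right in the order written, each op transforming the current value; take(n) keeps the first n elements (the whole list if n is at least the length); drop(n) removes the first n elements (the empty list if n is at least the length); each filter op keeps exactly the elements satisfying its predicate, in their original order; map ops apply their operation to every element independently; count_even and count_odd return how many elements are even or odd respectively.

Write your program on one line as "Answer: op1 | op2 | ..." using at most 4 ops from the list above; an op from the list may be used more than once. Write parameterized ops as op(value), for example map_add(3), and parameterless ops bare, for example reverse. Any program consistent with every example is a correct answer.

take(3) | take(2) | filter_odd | len

Check, running the answer program on each example:
  [5, -3, 8] -> [5, -3, 8] -> [5, -3] -> [5, -3] -> 2
  [-29, 11, 47, -21, 36, -34, -38, -42, -40, 36] -> [-29, 11, 47] -> [-29, 11] -> [-29, 11] -> 2
  [-20, -25, -30, 46, 31] -> [-20, -25, -30] -> [-20, -25] -> [-25] -> 1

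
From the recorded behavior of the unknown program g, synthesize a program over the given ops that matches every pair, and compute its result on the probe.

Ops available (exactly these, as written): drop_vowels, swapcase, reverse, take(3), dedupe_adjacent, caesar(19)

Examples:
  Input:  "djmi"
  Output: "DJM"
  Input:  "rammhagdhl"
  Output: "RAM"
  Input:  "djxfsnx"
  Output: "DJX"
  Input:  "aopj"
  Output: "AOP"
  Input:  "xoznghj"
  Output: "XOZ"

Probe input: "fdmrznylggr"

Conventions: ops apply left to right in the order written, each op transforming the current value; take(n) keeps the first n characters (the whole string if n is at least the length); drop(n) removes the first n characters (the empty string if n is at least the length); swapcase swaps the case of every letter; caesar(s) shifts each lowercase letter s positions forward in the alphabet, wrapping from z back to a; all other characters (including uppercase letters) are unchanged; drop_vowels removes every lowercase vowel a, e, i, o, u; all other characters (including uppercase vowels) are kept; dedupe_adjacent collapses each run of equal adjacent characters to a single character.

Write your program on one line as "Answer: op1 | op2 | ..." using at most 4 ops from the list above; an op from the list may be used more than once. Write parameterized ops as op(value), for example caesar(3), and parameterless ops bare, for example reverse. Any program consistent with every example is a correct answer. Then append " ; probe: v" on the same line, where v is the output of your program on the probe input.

dedupe_adjacent | swapcase | take(3) ; probe: "FDM"

Check, running the answer program on each example:
  "djmi" -> "djmi" -> "DJMI" -> "DJM"
  "rammhagdhl" -> "ramhagdhl" -> "RAMHAGDHL" -> "RAM"
  "djxfsnx" -> "djxfsnx" -> "DJXFSNX" -> "DJX"
  "aopj" -> "aopj" -> "AOPJ" -> "AOP"
  "xoznghj" -> "xoznghj" -> "XOZNGHJ" -> "XOZ"
  probe: "fdmrznylggr" -> "fdmrznylgr" -> "FDMRZNYLGR" -> "FDM"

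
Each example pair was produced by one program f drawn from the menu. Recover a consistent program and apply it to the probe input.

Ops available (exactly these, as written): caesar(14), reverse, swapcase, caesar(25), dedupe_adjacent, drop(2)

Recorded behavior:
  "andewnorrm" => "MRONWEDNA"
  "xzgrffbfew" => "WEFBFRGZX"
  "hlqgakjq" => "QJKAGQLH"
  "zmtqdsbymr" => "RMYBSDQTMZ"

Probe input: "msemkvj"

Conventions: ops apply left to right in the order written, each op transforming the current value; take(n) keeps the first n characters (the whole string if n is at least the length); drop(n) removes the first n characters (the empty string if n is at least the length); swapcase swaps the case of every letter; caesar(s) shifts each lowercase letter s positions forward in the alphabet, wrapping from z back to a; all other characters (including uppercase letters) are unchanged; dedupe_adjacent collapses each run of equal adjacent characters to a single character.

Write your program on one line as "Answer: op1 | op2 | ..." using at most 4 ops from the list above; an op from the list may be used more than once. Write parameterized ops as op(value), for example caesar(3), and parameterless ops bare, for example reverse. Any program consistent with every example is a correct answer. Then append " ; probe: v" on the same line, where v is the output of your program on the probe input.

dedupe_adjacent | swapcase | reverse ; probe: "JVKMESM"

Check, running the answer program on each example:
  "andewnorrm" -> "andewnorm" -> "ANDEWNORM" -> "MRONWEDNA"
  "xzgrffbfew" -> "xzgrfbfew" -> "XZGRFBFEW" -> "WEFBFRGZX"
  "hlqgakjq" -> "hlqgakjq" -> "HLQGAKJQ" -> "QJKAGQLH"
  "zmtqdsbymr" -> "zmtqdsbymr" -> "ZMTQDSBYMR" -> "RMYBSDQTMZ"
  probe: "msemkvj" -> "msemkvj" -> "MSEMKVJ" -> "JVKMESM"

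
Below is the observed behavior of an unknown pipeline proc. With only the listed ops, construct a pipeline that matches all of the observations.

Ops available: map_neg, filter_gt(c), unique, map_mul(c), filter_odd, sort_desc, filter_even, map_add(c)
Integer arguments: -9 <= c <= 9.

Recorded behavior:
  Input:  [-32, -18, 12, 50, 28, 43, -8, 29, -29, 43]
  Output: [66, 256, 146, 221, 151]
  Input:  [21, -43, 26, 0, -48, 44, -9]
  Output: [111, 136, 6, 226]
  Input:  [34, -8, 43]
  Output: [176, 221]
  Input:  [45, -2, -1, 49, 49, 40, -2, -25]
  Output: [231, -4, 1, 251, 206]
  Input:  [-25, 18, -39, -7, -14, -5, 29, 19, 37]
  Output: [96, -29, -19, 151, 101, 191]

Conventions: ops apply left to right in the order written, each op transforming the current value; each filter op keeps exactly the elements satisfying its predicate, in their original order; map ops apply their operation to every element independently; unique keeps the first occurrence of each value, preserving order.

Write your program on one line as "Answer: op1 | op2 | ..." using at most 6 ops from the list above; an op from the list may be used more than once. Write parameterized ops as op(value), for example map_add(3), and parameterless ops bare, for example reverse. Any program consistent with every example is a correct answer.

filter_gt(-8) | map_mul(5) | map_add(1) | map_add(5) | unique

Check, running the answer program on each example:
  [-32, -18, 12, 50, 28, 43, -8, 29, -29, 43] -> [12, 50, 28, 43, 29, 43] -> [60, 250, 140, 215, 145, 215] -> [61, 251, 141, 216, 146, 216] -> [66, 256, 146, 221, 151, 221] -> [66, 256, 146, 221, 151]
  [21, -43, 26, 0, -48, 44, -9] -> [21, 26, 0, 44] -> [105, 130, 0, 220] -> [106, 131, 1, 221] -> [111, 136, 6, 226] -> [111, 136, 6, 226]
  [34, -8, 43] -> [34, 43] -> [170, 215] -> [171, 216] -> [176, 221] -> [176, 221]
  [45, -2, -1, 49, 49, 40, -2, -25] -> [45, -2, -1, 49, 49, 40, -2] -> [225, -10, -5, 245, 245, 200, -10] -> [226, -9, -4, 246, 246, 201, -9] -> [231, -4, 1, 251, 251, 206, -4] -> [231, -4, 1, 251, 206]
  [-25, 18, -39, -7, -14, -5, 29, 19, 37] -> [18, -7, -5, 29, 19, 37] -> [90, -35, -25, 145, 95, 185] -> [91, -34, -24, 146, 96, 186] -> [96, -29, -19, 151, 101, 191] -> [96, -29, -19, 151, 101, 191]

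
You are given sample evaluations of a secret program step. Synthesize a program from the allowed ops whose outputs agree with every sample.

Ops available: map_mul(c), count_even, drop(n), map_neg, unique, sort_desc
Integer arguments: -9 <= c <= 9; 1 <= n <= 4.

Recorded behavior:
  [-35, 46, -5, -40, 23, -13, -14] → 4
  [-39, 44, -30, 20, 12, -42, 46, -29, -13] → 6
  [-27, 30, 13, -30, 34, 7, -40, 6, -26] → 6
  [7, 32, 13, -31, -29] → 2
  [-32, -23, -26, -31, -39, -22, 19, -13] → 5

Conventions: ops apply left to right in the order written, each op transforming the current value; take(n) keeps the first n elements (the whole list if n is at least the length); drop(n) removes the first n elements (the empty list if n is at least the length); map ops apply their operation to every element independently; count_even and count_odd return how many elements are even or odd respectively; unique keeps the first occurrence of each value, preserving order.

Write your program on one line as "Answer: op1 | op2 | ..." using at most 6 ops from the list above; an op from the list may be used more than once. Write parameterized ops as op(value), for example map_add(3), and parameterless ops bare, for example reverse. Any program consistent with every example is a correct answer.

map_mul(-6) | map_neg | drop(3) | sort_desc | count_even

Check, running the answer program on each example:
  [-35, 46, -5, -40, 23, -13, -14] -> [210, -276, 30, 240, -138, 78, 84] -> [-210, 276, -30, -240, 138, -78, -84] -> [-240, 138, -78, -84] -> [138, -78, -84, -240] -> 4
  [-39, 44, -30, 20, 12, -42, 46, -29, -13] -> [234, -264, 180, -120, -72, 252, -276, 174, 78] -> [-234, 264, -180, 120, 72, -252, 276, -174, -78] -> [120, 72, -252, 276, -174, -78] -> [276, 120, 72, -78, -174, -252] -> 6
  [-27, 30, 13, -30, 34, 7, -40, 6, -26] -> [162, -180, -78, 180, -204, -42, 240, -36, 156] -> [-162, 180, 78, -180, 204, 42, -240, 36, -156] -> [-180, 204, 42, -240, 36, -156] -> [204, 42, 36, -156, -180, -240] -> 6
  [7, 32, 13, -31, -29] -> [-42, -192, -78, 186, 174] -> [42, 192, 78, -186, -174] -> [-186, -174] -> [-174, -186] -> 2
  [-32, -23, -26, -31, -39, -22, 19, -13] -> [192, 138, 156, 186, 234, 132, -114, 78] -> [-192, -138, -156, -186, -234, -132, 114, -78] -> [-186, -234, -132, 114, -78] -> [114, -78, -132, -186, -234] -> 5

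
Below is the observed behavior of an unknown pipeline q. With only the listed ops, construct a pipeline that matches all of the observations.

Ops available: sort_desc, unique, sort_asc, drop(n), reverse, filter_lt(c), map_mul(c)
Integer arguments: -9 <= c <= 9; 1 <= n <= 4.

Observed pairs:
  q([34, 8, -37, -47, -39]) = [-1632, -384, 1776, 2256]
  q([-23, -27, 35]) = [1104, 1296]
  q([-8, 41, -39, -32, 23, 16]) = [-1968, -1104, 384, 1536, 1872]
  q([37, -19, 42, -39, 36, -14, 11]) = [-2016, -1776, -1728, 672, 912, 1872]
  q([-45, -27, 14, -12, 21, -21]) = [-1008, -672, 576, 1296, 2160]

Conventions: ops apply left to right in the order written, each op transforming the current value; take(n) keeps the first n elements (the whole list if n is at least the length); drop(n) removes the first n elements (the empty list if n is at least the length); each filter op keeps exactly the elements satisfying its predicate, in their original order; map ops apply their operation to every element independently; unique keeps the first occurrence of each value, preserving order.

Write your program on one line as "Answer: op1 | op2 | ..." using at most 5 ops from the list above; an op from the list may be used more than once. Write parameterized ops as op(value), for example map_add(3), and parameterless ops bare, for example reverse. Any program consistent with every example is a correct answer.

reverse | drop(1) | map_mul(6) | map_mul(-8) | sort_asc

Check, running the answer program on each example:
  [34, 8, -37, -47, -39] -> [-39, -47, -37, 8, 34] -> [-47, -37, 8, 34] -> [-282, -222, 48, 204] -> [2256, 1776, -384, -1632] -> [-1632, -384, 1776, 2256]
  [-23, -27, 35] -> [35, -27, -23] -> [-27, -23] -> [-162, -138] -> [1296, 1104] -> [1104, 1296]
  [-8, 41, -39, -32, 23, 16] -> [16, 23, -32, -39, 41, -8] -> [23, -32, -39, 41, -8] -> [138, -192, -234, 246, -48] -> [-1104, 1536, 1872, -1968, 384] -> [-1968, -1104, 384, 1536, 1872]
  [37, -19, 42, -39, 36, -14, 11] -> [11, -14, 36, -39, 42, -19, 37] -> [-14, 36, -39, 42, -19, 37] -> [-84, 216, -234, 252, -114, 222] -> [672, -1728, 1872, -2016, 912, -1776] -> [-2016, -1776, -1728, 672, 912, 1872]
  [-45, -27, 14, -12, 21, -21] -> [-21, 21, -12, 14, -27, -45] -> [21, -12, 14, -27, -45] -> [126, -72, 84, -162, -270] -> [-1008, 576, -672, 1296, 2160] -> [-1008, -672, 576, 1296, 2160]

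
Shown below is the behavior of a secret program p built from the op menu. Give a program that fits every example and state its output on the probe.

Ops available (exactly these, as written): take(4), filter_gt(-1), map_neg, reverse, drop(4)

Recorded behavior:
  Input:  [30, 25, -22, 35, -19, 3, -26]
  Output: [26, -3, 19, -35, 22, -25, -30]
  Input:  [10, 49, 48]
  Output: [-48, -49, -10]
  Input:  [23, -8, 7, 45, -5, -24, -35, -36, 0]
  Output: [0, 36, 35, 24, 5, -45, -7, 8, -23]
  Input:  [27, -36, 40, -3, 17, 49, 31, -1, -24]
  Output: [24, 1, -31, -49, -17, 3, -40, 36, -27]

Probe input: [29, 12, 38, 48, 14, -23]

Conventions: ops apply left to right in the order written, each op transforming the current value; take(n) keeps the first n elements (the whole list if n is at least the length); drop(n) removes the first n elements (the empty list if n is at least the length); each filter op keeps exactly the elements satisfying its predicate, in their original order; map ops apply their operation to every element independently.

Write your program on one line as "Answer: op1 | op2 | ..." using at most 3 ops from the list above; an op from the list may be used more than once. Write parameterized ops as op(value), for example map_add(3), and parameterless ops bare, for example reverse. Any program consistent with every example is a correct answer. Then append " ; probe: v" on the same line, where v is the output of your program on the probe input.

map_neg | reverse ; probe: [23, -14, -48, -38, -12, -29]

Check, running the answer program on each example:
  [30, 25, -22, 35, -19, 3, -26] -> [-30, -25, 22, -35, 19, -3, 26] -> [26, -3, 19, -35, 22, -25, -30]
  [10, 49, 48] -> [-10, -49, -48] -> [-48, -49, -10]
  [23, -8, 7, 45, -5, -24, -35, -36, 0] -> [-23, 8, -7, -45, 5, 24, 35, 36, 0] -> [0, 36, 35, 24, 5, -45, -7, 8, -23]
  [27, -36, 40, -3, 17, 49, 31, -1, -24] -> [-27, 36, -40, 3, -17, -49, -31, 1, 24] -> [24, 1, -31, -49, -17, 3, -40, 36, -27]
  probe: [29, 12, 38, 48, 14, -23] -> [-29, -12, -38, -48, -14, 23] -> [23, -14, -48, -38, -12, -29]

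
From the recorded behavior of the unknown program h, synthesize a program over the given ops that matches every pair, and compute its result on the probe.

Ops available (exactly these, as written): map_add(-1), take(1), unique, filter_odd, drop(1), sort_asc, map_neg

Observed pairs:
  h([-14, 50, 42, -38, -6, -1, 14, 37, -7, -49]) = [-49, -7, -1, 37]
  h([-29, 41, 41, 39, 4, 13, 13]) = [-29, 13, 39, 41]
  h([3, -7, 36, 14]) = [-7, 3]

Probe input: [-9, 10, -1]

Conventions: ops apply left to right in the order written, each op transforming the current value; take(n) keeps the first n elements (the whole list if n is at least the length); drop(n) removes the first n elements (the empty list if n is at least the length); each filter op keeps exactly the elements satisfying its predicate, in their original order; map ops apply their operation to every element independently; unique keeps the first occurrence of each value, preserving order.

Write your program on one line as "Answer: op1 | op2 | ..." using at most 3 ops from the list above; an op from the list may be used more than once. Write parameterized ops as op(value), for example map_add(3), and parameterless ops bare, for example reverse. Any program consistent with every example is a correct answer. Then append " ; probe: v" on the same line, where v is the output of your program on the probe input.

unique | filter_odd | sort_asc ; probe: [-9, -1]

Check, running the answer program on each example:
  [-14, 50, 42, -38, -6, -1, 14, 37, -7, -49] -> [-14, 50, 42, -38, -6, -1, 14, 37, -7, -49] -> [-1, 37, -7, -49] -> [-49, -7, -1, 37]
  [-29, 41, 41, 39, 4, 13, 13] -> [-29, 41, 39, 4, 13] -> [-29, 41, 39, 13] -> [-29, 13, 39, 41]
  [3, -7, 36, 14] -> [3, -7, 36, 14] -> [3, -7] -> [-7, 3]
  probe: [-9, 10, -1] -> [-9, 10, -1] -> [-9, -1] -> [-9, -1]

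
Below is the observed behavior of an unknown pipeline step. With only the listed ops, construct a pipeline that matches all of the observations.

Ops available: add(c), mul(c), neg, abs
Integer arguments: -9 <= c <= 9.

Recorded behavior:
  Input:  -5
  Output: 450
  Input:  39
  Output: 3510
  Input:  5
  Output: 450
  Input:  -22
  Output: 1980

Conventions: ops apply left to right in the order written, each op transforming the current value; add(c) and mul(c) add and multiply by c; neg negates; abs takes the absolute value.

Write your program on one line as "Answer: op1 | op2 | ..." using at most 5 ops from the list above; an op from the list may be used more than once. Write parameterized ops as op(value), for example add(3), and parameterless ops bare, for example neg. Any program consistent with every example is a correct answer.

mul(-6) | mul(-3) | abs | mul(-5) | abs

Check, running the answer program on each example:
  -5 -> 30 -> -90 -> 90 -> -450 -> 450
  39 -> -234 -> 702 -> 702 -> -3510 -> 3510
  5 -> -30 -> 90 -> 90 -> -450 -> 450
  -22 -> 132 -> -396 -> 396 -> -1980 -> 1980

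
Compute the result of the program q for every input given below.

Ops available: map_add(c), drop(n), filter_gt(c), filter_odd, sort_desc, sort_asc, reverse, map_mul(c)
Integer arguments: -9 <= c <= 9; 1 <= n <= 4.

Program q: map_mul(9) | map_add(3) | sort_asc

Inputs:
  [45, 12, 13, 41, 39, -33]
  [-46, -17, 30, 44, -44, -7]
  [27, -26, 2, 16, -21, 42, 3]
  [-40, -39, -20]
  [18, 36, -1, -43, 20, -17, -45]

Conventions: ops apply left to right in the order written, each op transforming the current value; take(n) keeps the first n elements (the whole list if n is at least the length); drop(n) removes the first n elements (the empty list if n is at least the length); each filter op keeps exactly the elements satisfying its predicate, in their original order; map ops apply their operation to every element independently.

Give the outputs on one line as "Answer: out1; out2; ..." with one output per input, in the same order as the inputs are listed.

[-294, 111, 120, 354, 372, 408]; [-411, -393, -150, -60, 273, 399]; [-231, -186, 21, 30, 147, 246, 381]; [-357, -348, -177]; [-402, -384, -150, -6, 165, 183, 327]

Execution, op by op:
  [45, 12, 13, 41, 39, -33] -> [405, 108, 117, 369, 351, -297] -> [408, 111, 120, 372, 354, -294] -> [-294, 111, 120, 354, 372, 408]
  [-46, -17, 30, 44, -44, -7] -> [-414, -153, 270, 396, -396, -63] -> [-411, -150, 273, 399, -393, -60] -> [-411, -393, -150, -60, 273, 399]
  [27, -26, 2, 16, -21, 42, 3] -> [243, -234, 18, 144, -189, 378, 27] -> [246, -231, 21, 147, -186, 381, 30] -> [-231, -186, 21, 30, 147, 246, 381]
  [-40, -39, -20] -> [-360, -351, -180] -> [-357, -348, -177] -> [-357, -348, -177]
  [18, 36, -1, -43, 20, -17, -45] -> [162, 324, -9, -387, 180, -153, -405] -> [165, 327, -6, -384, 183, -150, -402] -> [-402, -384, -150, -6, 165, 183, 327]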